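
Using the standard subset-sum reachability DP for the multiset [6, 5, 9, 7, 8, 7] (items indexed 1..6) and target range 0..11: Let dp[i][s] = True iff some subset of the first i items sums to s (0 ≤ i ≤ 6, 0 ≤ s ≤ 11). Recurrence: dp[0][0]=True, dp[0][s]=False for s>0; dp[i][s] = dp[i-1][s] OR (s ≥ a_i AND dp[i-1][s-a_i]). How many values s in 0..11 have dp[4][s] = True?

i\s   0   1   2   3   4   5   6   7   8   9  10  11
  0   T   F   F   F   F   F   F   F   F   F   F   F
  1   T   F   F   F   F   F   T   F   F   F   F   F
  2   T   F   F   F   F   T   T   F   F   F   F   T
  3   T   F   F   F   F   T   T   F   F   T   F   T
  4   T   F   F   F   F   T   T   T   F   T   F   T
  5   T   F   F   F   F   T   T   T   T   T   F   T
  6   T   F   F   F   F   T   T   T   T   T   F   T

6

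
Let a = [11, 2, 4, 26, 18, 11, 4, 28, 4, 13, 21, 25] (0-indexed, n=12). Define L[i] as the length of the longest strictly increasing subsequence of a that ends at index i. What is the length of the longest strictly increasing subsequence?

   i    0    1    2    3    4    5    6    7    8    9   10   11
a[i]   11    2    4   26   18   11    4   28    4   13   21   25
L[i]    1    1    2    3    3    3    2    4    2    4    5    6

6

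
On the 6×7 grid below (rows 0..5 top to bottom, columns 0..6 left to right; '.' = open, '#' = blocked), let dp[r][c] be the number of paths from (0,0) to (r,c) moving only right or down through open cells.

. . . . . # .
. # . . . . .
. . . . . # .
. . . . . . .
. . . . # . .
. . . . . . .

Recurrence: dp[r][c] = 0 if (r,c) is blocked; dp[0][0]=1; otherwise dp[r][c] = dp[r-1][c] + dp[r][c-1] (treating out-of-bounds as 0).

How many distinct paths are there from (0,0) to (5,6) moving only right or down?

74

r\c   0   1   2   3   4   5   6
  0   1   1   1   1   1   0   0
  1   1   0   1   2   3   3   3
  2   1   1   2   4   7   0   3
  3   1   2   4   8  15  15  18
  4   1   3   7  15   0  15  33
  5   1   4  11  26  26  41  74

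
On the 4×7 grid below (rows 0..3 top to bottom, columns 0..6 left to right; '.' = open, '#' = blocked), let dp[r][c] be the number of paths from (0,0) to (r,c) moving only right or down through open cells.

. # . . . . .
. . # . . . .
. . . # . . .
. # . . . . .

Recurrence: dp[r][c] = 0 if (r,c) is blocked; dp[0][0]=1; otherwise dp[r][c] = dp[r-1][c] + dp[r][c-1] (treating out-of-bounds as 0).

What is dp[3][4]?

r\c   0   1   2   3   4   5   6
  0   1   0   0   0   0   0   0
  1   1   1   0   0   0   0   0
  2   1   2   2   0   0   0   0
  3   1   0   2   2   2   2   2

2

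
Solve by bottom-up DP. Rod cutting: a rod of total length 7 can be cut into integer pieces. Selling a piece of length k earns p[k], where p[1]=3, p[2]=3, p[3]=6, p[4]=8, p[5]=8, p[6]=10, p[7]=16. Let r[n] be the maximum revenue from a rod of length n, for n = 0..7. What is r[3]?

9

   n    0    1    2    3    4    5    6    7
r[n]    0    3    6    9   12   15   18   21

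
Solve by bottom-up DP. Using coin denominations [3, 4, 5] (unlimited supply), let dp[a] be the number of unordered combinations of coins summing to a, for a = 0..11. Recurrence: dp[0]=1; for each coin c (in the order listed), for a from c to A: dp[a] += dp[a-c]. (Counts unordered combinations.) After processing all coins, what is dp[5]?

after  coin     0     1     2     3     4     5     6     7     8     9    10    11
          3     1     0     0     1     0     0     1     0     0     1     0     0
          4     1     0     0     1     1     0     1     1     1     1     1     1
          5     1     0     0     1     1     1     1     1     2     2     2     2

1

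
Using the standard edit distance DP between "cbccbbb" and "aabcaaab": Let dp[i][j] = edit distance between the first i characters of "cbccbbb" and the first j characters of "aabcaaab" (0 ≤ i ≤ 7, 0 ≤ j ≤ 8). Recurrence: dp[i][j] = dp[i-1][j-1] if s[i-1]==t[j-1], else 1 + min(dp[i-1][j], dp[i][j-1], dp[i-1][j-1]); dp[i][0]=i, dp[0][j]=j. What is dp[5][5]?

4

   ''  a  a  b  c  a  a  a  b
''  0  1  2  3  4  5  6  7  8
 c  1  1  2  3  3  4  5  6  7
 b  2  2  2  2  3  4  5  6  6
 c  3  3  3  3  2  3  4  5  6
 c  4  4  4  4  3  3  4  5  6
 b  5  5  5  4  4  4  4  5  5
 b  6  6  6  5  5  5  5  5  5
 b  7  7  7  6  6  6  6  6  5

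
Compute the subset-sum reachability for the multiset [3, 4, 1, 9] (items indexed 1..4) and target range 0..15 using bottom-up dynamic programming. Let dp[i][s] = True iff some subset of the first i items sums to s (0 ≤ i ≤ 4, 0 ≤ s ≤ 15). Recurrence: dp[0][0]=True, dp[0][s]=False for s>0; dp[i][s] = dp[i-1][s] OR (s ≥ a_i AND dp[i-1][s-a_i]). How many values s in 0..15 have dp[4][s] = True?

i\s   0   1   2   3   4   5   6   7   8   9  10  11  12  13  14  15
  0   T   F   F   F   F   F   F   F   F   F   F   F   F   F   F   F
  1   T   F   F   T   F   F   F   F   F   F   F   F   F   F   F   F
  2   T   F   F   T   T   F   F   T   F   F   F   F   F   F   F   F
  3   T   T   F   T   T   T   F   T   T   F   F   F   F   F   F   F
  4   T   T   F   T   T   T   F   T   T   T   T   F   T   T   T   F

12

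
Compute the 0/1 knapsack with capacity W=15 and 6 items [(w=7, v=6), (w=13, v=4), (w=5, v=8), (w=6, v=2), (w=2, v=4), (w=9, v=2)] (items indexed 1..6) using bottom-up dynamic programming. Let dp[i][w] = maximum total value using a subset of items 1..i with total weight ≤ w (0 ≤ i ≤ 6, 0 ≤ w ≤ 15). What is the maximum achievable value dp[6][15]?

18

i\w   0   1   2   3   4   5   6   7   8   9  10  11  12  13  14  15
  0   0   0   0   0   0   0   0   0   0   0   0   0   0   0   0   0
  1   0   0   0   0   0   0   0   6   6   6   6   6   6   6   6   6
  2   0   0   0   0   0   0   0   6   6   6   6   6   6   6   6   6
  3   0   0   0   0   0   8   8   8   8   8   8   8  14  14  14  14
  4   0   0   0   0   0   8   8   8   8   8   8  10  14  14  14  14
  5   0   0   4   4   4   8   8  12  12  12  12  12  14  14  18  18
  6   0   0   4   4   4   8   8  12  12  12  12  12  14  14  18  18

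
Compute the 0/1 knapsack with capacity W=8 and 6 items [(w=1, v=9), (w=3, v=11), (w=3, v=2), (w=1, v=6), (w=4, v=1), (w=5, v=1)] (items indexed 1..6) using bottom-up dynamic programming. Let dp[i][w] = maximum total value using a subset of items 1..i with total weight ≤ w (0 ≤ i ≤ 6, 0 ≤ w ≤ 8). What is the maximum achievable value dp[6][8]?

28

i\w   0   1   2   3   4   5   6   7   8
  0   0   0   0   0   0   0   0   0   0
  1   0   9   9   9   9   9   9   9   9
  2   0   9   9  11  20  20  20  20  20
  3   0   9   9  11  20  20  20  22  22
  4   0   9  15  15  20  26  26  26  28
  5   0   9  15  15  20  26  26  26  28
  6   0   9  15  15  20  26  26  26  28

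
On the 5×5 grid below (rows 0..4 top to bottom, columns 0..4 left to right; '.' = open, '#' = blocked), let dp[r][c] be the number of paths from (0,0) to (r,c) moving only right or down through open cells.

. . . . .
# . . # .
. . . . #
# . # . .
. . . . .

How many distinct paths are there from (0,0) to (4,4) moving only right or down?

r\c   0   1   2   3   4
  0   1   1   1   1   1
  1   0   1   2   0   1
  2   0   1   3   3   0
  3   0   1   0   3   3
  4   0   1   1   4   7

7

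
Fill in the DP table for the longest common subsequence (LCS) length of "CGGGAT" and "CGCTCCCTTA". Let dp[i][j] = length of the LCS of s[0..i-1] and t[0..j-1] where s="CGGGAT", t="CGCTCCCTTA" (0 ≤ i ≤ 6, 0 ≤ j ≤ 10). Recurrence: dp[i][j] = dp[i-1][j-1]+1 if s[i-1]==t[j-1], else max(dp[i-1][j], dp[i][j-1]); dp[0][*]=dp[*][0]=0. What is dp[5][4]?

   ''  C  G  C  T  C  C  C  T  T  A
''  0  0  0  0  0  0  0  0  0  0  0
 C  0  1  1  1  1  1  1  1  1  1  1
 G  0  1  2  2  2  2  2  2  2  2  2
 G  0  1  2  2  2  2  2  2  2  2  2
 G  0  1  2  2  2  2  2  2  2  2  2
 A  0  1  2  2  2  2  2  2  2  2  3
 T  0  1  2  2  3  3  3  3  3  3  3

2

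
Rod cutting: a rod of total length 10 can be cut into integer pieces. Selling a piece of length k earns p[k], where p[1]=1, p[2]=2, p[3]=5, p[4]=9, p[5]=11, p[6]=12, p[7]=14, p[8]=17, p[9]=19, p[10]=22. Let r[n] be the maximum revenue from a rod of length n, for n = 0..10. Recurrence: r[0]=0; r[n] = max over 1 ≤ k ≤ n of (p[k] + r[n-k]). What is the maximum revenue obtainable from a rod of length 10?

   n    0    1    2    3    4    5    6    7    8    9   10
r[n]    0    1    2    5    9   11   12   14   18   20   22

22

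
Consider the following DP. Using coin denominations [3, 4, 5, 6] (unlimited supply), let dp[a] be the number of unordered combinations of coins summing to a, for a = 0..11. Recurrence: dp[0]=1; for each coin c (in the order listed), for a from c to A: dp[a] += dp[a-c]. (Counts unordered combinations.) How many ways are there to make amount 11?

after  coin     0     1     2     3     4     5     6     7     8     9    10    11
          3     1     0     0     1     0     0     1     0     0     1     0     0
          4     1     0     0     1     1     0     1     1     1     1     1     1
          5     1     0     0     1     1     1     1     1     2     2     2     2
          6     1     0     0     1     1     1     2     1     2     3     3     3

3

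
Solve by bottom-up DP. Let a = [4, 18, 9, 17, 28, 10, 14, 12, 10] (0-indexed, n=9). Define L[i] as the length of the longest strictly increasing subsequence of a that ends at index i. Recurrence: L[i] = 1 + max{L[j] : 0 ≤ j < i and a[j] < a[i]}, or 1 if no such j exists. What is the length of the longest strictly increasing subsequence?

4

   i    0    1    2    3    4    5    6    7    8
a[i]    4   18    9   17   28   10   14   12   10
L[i]    1    2    2    3    4    3    4    4    3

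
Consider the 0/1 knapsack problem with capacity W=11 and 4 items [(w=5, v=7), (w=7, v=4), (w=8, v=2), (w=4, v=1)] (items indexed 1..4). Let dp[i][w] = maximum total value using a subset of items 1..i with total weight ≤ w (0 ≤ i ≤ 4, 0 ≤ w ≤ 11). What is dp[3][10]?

i\w   0   1   2   3   4   5   6   7   8   9  10  11
  0   0   0   0   0   0   0   0   0   0   0   0   0
  1   0   0   0   0   0   7   7   7   7   7   7   7
  2   0   0   0   0   0   7   7   7   7   7   7   7
  3   0   0   0   0   0   7   7   7   7   7   7   7
  4   0   0   0   0   1   7   7   7   7   8   8   8

7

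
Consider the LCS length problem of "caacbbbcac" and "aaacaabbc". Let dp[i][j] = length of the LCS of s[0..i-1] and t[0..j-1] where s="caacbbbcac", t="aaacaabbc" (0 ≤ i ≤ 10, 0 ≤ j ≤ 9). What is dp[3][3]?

   ''  a  a  a  c  a  a  b  b  c
''  0  0  0  0  0  0  0  0  0  0
 c  0  0  0  0  1  1  1  1  1  1
 a  0  1  1  1  1  2  2  2  2  2
 a  0  1  2  2  2  2  3  3  3  3
 c  0  1  2  2  3  3  3  3  3  4
 b  0  1  2  2  3  3  3  4  4  4
 b  0  1  2  2  3  3  3  4  5  5
 b  0  1  2  2  3  3  3  4  5  5
 c  0  1  2  2  3  3  3  4  5  6
 a  0  1  2  3  3  4  4  4  5  6
 c  0  1  2  3  4  4  4  4  5  6

2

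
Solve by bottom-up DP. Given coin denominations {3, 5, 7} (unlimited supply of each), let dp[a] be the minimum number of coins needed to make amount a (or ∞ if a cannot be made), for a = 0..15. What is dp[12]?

2

 a  0  1  2  3  4  5  6  7  8  9 10 11 12 13 14 15
dp  0  -  -  1  -  1  2  1  2  3  2  3  2  3  2  3
(- denotes ∞ / unreachable)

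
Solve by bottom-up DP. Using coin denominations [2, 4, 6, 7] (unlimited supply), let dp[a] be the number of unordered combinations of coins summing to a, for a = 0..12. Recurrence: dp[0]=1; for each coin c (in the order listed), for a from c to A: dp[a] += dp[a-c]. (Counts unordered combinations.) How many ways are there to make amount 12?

7

after  coin     0     1     2     3     4     5     6     7     8     9    10    11    12
          2     1     0     1     0     1     0     1     0     1     0     1     0     1
          4     1     0     1     0     2     0     2     0     3     0     3     0     4
          6     1     0     1     0     2     0     3     0     4     0     5     0     7
          7     1     0     1     0     2     0     3     1     4     1     5     2     7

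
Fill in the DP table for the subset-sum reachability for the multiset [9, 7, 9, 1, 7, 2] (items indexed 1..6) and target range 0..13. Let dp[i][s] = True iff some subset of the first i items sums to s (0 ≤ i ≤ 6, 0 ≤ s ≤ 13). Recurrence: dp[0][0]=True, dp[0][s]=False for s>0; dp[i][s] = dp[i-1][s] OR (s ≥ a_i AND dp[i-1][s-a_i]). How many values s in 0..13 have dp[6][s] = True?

10

i\s   0   1   2   3   4   5   6   7   8   9  10  11  12  13
  0   T   F   F   F   F   F   F   F   F   F   F   F   F   F
  1   T   F   F   F   F   F   F   F   F   T   F   F   F   F
  2   T   F   F   F   F   F   F   T   F   T   F   F   F   F
  3   T   F   F   F   F   F   F   T   F   T   F   F   F   F
  4   T   T   F   F   F   F   F   T   T   T   T   F   F   F
  5   T   T   F   F   F   F   F   T   T   T   T   F   F   F
  6   T   T   T   T   F   F   F   T   T   T   T   T   T   F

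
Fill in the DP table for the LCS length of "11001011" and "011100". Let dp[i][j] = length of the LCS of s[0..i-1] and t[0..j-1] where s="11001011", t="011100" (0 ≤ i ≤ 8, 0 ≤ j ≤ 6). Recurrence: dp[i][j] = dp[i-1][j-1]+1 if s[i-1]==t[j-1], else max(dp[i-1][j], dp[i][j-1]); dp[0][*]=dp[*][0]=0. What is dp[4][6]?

4

   ''  0  1  1  1  0  0
''  0  0  0  0  0  0  0
 1  0  0  1  1  1  1  1
 1  0  0  1  2  2  2  2
 0  0  1  1  2  2  3  3
 0  0  1  1  2  2  3  4
 1  0  1  2  2  3  3  4
 0  0  1  2  2  3  4  4
 1  0  1  2  3  3  4  4
 1  0  1  2  3  4  4  4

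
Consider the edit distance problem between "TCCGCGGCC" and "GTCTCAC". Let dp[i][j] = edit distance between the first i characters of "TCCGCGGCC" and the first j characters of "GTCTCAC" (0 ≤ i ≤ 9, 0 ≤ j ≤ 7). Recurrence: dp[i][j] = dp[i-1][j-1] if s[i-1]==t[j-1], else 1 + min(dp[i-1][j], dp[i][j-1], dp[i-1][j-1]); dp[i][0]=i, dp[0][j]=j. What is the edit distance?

   ''  G  T  C  T  C  A  C
''  0  1  2  3  4  5  6  7
 T  1  1  1  2  3  4  5  6
 C  2  2  2  1  2  3  4  5
 C  3  3  3  2  2  2  3  4
 G  4  3  4  3  3  3  3  4
 C  5  4  4  4  4  3  4  3
 G  6  5  5  5  5  4  4  4
 G  7  6  6  6  6  5  5  5
 C  8  7  7  6  7  6  6  5
 C  9  8  8  7  7  7  7  6

6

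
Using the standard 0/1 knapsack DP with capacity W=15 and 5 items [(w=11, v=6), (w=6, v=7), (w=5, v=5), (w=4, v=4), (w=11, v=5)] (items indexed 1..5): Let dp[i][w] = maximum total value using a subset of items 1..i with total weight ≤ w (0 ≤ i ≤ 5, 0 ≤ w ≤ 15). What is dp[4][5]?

i\w   0   1   2   3   4   5   6   7   8   9  10  11  12  13  14  15
  0   0   0   0   0   0   0   0   0   0   0   0   0   0   0   0   0
  1   0   0   0   0   0   0   0   0   0   0   0   6   6   6   6   6
  2   0   0   0   0   0   0   7   7   7   7   7   7   7   7   7   7
  3   0   0   0   0   0   5   7   7   7   7   7  12  12  12  12  12
  4   0   0   0   0   4   5   7   7   7   9  11  12  12  12  12  16
  5   0   0   0   0   4   5   7   7   7   9  11  12  12  12  12  16

5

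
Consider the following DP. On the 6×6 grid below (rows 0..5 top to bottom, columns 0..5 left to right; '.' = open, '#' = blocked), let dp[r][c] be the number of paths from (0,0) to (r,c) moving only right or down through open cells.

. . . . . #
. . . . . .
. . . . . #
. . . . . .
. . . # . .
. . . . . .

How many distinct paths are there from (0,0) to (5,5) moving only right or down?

r\c   0   1   2   3   4   5
  0   1   1   1   1   1   0
  1   1   2   3   4   5   5
  2   1   3   6  10  15   0
  3   1   4  10  20  35  35
  4   1   5  15   0  35  70
  5   1   6  21  21  56 126

126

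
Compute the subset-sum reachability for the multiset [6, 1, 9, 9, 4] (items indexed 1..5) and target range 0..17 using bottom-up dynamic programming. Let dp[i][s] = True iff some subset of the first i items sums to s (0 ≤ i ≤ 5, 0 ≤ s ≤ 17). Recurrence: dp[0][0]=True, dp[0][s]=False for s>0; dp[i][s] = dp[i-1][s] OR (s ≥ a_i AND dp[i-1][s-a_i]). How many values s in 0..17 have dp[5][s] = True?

i\s   0   1   2   3   4   5   6   7   8   9  10  11  12  13  14  15  16  17
  0   T   F   F   F   F   F   F   F   F   F   F   F   F   F   F   F   F   F
  1   T   F   F   F   F   F   T   F   F   F   F   F   F   F   F   F   F   F
  2   T   T   F   F   F   F   T   T   F   F   F   F   F   F   F   F   F   F
  3   T   T   F   F   F   F   T   T   F   T   T   F   F   F   F   T   T   F
  4   T   T   F   F   F   F   T   T   F   T   T   F   F   F   F   T   T   F
  5   T   T   F   F   T   T   T   T   F   T   T   T   F   T   T   T   T   F

13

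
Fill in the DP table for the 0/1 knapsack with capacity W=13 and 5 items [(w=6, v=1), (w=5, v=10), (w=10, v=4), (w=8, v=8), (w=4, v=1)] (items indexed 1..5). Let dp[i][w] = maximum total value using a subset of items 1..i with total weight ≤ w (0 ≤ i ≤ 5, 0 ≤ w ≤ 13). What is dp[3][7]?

i\w   0   1   2   3   4   5   6   7   8   9  10  11  12  13
  0   0   0   0   0   0   0   0   0   0   0   0   0   0   0
  1   0   0   0   0   0   0   1   1   1   1   1   1   1   1
  2   0   0   0   0   0  10  10  10  10  10  10  11  11  11
  3   0   0   0   0   0  10  10  10  10  10  10  11  11  11
  4   0   0   0   0   0  10  10  10  10  10  10  11  11  18
  5   0   0   0   0   1  10  10  10  10  11  11  11  11  18

10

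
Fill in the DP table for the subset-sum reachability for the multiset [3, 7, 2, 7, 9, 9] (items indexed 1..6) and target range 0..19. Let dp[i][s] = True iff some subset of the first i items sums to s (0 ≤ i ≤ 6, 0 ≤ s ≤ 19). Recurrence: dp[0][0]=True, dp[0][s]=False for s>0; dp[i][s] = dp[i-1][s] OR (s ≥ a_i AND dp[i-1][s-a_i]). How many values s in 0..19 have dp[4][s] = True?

i\s   0   1   2   3   4   5   6   7   8   9  10  11  12  13  14  15  16  17  18  19
  0   T   F   F   F   F   F   F   F   F   F   F   F   F   F   F   F   F   F   F   F
  1   T   F   F   T   F   F   F   F   F   F   F   F   F   F   F   F   F   F   F   F
  2   T   F   F   T   F   F   F   T   F   F   T   F   F   F   F   F   F   F   F   F
  3   T   F   T   T   F   T   F   T   F   T   T   F   T   F   F   F   F   F   F   F
  4   T   F   T   T   F   T   F   T   F   T   T   F   T   F   T   F   T   T   F   T
  5   T   F   T   T   F   T   F   T   F   T   T   T   T   F   T   F   T   T   T   T
  6   T   F   T   T   F   T   F   T   F   T   T   T   T   F   T   F   T   T   T   T

12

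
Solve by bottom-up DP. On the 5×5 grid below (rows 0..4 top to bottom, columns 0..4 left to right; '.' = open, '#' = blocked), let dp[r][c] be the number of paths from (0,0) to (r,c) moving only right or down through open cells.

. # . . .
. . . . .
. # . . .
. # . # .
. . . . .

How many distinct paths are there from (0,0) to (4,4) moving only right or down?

5

r\c   0   1   2   3   4
  0   1   0   0   0   0
  1   1   1   1   1   1
  2   1   0   1   2   3
  3   1   0   1   0   3
  4   1   1   2   2   5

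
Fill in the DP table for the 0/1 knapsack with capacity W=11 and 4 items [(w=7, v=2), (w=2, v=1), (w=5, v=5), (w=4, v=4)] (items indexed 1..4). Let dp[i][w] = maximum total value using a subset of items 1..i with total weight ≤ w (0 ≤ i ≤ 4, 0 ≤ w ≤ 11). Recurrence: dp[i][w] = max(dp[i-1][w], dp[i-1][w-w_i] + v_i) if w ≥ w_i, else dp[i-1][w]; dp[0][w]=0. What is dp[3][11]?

6

i\w   0   1   2   3   4   5   6   7   8   9  10  11
  0   0   0   0   0   0   0   0   0   0   0   0   0
  1   0   0   0   0   0   0   0   2   2   2   2   2
  2   0   0   1   1   1   1   1   2   2   3   3   3
  3   0   0   1   1   1   5   5   6   6   6   6   6
  4   0   0   1   1   4   5   5   6   6   9   9  10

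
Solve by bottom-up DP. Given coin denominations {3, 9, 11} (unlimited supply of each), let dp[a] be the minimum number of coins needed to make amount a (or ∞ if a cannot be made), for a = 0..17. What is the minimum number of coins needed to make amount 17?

3

 a  0  1  2  3  4  5  6  7  8  9 10 11 12 13 14 15 16 17
dp  0  -  -  1  -  -  2  -  -  1  -  1  2  -  2  3  -  3
(- denotes ∞ / unreachable)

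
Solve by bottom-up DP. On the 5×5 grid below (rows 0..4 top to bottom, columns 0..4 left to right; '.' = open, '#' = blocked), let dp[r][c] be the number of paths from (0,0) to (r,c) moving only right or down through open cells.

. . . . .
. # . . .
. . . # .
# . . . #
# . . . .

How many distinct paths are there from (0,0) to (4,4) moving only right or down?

r\c   0   1   2   3   4
  0   1   1   1   1   1
  1   1   0   1   2   3
  2   1   1   2   0   3
  3   0   1   3   3   0
  4   0   1   4   7   7

7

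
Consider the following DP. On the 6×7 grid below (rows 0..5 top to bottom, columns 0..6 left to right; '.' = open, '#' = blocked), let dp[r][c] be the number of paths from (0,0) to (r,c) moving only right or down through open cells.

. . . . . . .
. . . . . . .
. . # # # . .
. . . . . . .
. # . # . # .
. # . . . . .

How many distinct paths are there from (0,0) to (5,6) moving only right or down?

31

r\c   0   1   2   3   4   5   6
  0   1   1   1   1   1   1   1
  1   1   2   3   4   5   6   7
  2   1   3   0   0   0   6  13
  3   1   4   4   4   4  10  23
  4   1   0   4   0   4   0  23
  5   1   0   4   4   8   8  31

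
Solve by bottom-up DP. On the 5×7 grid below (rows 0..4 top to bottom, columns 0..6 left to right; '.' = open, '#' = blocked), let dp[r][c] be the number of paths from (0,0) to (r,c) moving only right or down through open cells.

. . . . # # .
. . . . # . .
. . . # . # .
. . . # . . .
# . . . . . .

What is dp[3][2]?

10

r\c   0   1   2   3   4   5   6
  0   1   1   1   1   0   0   0
  1   1   2   3   4   0   0   0
  2   1   3   6   0   0   0   0
  3   1   4  10   0   0   0   0
  4   0   4  14  14  14  14  14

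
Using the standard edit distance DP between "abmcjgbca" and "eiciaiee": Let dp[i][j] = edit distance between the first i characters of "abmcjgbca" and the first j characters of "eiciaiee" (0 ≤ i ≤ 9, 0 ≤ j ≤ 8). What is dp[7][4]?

   ''  e  i  c  i  a  i  e  e
''  0  1  2  3  4  5  6  7  8
 a  1  1  2  3  4  4  5  6  7
 b  2  2  2  3  4  5  5  6  7
 m  3  3  3  3  4  5  6  6  7
 c  4  4  4  3  4  5  6  7  7
 j  5  5  5  4  4  5  6  7  8
 g  6  6  6  5  5  5  6  7  8
 b  7  7  7  6  6  6  6  7  8
 c  8  8  8  7  7  7  7  7  8
 a  9  9  9  8  8  7  8  8  8

6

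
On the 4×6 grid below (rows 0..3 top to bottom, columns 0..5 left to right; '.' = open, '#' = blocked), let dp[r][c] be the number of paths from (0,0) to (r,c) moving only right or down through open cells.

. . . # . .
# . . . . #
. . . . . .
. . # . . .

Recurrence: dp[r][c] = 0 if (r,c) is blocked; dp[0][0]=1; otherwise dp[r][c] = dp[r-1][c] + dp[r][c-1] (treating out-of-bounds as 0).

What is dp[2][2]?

r\c   0   1   2   3   4   5
  0   1   1   1   0   0   0
  1   0   1   2   2   2   0
  2   0   1   3   5   7   7
  3   0   1   0   5  12  19

3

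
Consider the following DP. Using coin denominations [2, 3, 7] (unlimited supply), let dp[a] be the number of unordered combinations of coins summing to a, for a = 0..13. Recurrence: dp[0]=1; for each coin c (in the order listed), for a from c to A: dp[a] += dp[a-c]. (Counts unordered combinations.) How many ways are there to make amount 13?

after  coin     0     1     2     3     4     5     6     7     8     9    10    11    12    13
          2     1     0     1     0     1     0     1     0     1     0     1     0     1     0
          3     1     0     1     1     1     1     2     1     2     2     2     2     3     2
          7     1     0     1     1     1     1     2     2     2     3     3     3     4     4

4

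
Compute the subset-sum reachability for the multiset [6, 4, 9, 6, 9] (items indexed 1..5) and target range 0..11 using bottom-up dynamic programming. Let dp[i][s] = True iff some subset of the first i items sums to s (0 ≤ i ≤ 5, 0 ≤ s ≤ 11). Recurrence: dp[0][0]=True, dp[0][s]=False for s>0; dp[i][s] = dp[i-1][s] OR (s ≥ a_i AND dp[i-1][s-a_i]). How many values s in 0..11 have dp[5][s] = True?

5

i\s   0   1   2   3   4   5   6   7   8   9  10  11
  0   T   F   F   F   F   F   F   F   F   F   F   F
  1   T   F   F   F   F   F   T   F   F   F   F   F
  2   T   F   F   F   T   F   T   F   F   F   T   F
  3   T   F   F   F   T   F   T   F   F   T   T   F
  4   T   F   F   F   T   F   T   F   F   T   T   F
  5   T   F   F   F   T   F   T   F   F   T   T   F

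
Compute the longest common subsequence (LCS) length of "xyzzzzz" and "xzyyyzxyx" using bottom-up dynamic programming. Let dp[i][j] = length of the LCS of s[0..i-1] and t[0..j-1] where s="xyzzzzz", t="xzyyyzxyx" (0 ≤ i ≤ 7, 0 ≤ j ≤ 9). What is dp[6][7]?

   ''  x  z  y  y  y  z  x  y  x
''  0  0  0  0  0  0  0  0  0  0
 x  0  1  1  1  1  1  1  1  1  1
 y  0  1  1  2  2  2  2  2  2  2
 z  0  1  2  2  2  2  3  3  3  3
 z  0  1  2  2  2  2  3  3  3  3
 z  0  1  2  2  2  2  3  3  3  3
 z  0  1  2  2  2  2  3  3  3  3
 z  0  1  2  2  2  2  3  3  3  3

3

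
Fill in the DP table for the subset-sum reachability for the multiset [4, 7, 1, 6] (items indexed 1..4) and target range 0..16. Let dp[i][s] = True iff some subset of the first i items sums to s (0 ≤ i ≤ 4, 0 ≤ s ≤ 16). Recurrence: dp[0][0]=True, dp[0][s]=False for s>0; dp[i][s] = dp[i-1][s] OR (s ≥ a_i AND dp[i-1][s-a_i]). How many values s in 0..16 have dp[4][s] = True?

i\s   0   1   2   3   4   5   6   7   8   9  10  11  12  13  14  15  16
  0   T   F   F   F   F   F   F   F   F   F   F   F   F   F   F   F   F
  1   T   F   F   F   T   F   F   F   F   F   F   F   F   F   F   F   F
  2   T   F   F   F   T   F   F   T   F   F   F   T   F   F   F   F   F
  3   T   T   F   F   T   T   F   T   T   F   F   T   T   F   F   F   F
  4   T   T   F   F   T   T   T   T   T   F   T   T   T   T   T   F   F

12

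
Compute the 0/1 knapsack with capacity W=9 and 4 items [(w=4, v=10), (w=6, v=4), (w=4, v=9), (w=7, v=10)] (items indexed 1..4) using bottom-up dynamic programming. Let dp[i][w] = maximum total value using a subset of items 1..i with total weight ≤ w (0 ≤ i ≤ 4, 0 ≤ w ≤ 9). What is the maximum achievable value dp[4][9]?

19

i\w   0   1   2   3   4   5   6   7   8   9
  0   0   0   0   0   0   0   0   0   0   0
  1   0   0   0   0  10  10  10  10  10  10
  2   0   0   0   0  10  10  10  10  10  10
  3   0   0   0   0  10  10  10  10  19  19
  4   0   0   0   0  10  10  10  10  19  19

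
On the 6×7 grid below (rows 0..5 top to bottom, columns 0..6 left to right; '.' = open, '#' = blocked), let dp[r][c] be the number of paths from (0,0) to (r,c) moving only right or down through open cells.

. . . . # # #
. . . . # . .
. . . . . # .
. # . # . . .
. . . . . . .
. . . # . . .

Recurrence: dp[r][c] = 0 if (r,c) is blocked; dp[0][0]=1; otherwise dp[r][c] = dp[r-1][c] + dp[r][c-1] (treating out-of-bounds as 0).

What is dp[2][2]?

r\c   0   1   2   3   4   5   6
  0   1   1   1   1   0   0   0
  1   1   2   3   4   0   0   0
  2   1   3   6  10  10   0   0
  3   1   0   6   0  10  10  10
  4   1   1   7   7  17  27  37
  5   1   2   9   0  17  44  81

6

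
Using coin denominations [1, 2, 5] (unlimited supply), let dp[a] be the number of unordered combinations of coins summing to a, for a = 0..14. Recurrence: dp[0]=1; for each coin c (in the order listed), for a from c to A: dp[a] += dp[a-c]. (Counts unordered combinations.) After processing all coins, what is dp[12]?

13

after  coin     0     1     2     3     4     5     6     7     8     9    10    11    12    13    14
          1     1     1     1     1     1     1     1     1     1     1     1     1     1     1     1
          2     1     1     2     2     3     3     4     4     5     5     6     6     7     7     8
          5     1     1     2     2     3     4     5     6     7     8    10    11    13    14    16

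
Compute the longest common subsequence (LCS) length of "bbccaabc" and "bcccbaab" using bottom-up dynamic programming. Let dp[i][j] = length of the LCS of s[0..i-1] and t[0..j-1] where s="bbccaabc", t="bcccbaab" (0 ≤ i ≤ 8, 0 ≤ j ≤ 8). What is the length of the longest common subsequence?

   ''  b  c  c  c  b  a  a  b
''  0  0  0  0  0  0  0  0  0
 b  0  1  1  1  1  1  1  1  1
 b  0  1  1  1  1  2  2  2  2
 c  0  1  2  2  2  2  2  2  2
 c  0  1  2  3  3  3  3  3  3
 a  0  1  2  3  3  3  4  4  4
 a  0  1  2  3  3  3  4  5  5
 b  0  1  2  3  3  4  4  5  6
 c  0  1  2  3  4  4  4  5  6

6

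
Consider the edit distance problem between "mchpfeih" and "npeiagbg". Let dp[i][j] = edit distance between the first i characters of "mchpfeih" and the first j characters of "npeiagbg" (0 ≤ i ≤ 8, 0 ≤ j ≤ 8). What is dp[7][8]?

   ''  n  p  e  i  a  g  b  g
''  0  1  2  3  4  5  6  7  8
 m  1  1  2  3  4  5  6  7  8
 c  2  2  2  3  4  5  6  7  8
 h  3  3  3  3  4  5  6  7  8
 p  4  4  3  4  4  5  6  7  8
 f  5  5  4  4  5  5  6  7  8
 e  6  6  5  4  5  6  6  7  8
 i  7  7  6  5  4  5  6  7  8
 h  8  8  7  6  5  5  6  7  8

8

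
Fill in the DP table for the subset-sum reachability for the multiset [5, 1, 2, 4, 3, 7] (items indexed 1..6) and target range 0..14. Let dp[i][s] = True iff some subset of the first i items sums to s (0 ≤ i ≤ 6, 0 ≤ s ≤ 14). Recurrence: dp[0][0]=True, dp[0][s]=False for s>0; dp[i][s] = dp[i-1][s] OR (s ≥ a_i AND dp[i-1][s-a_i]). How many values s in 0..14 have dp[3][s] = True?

i\s   0   1   2   3   4   5   6   7   8   9  10  11  12  13  14
  0   T   F   F   F   F   F   F   F   F   F   F   F   F   F   F
  1   T   F   F   F   F   T   F   F   F   F   F   F   F   F   F
  2   T   T   F   F   F   T   T   F   F   F   F   F   F   F   F
  3   T   T   T   T   F   T   T   T   T   F   F   F   F   F   F
  4   T   T   T   T   T   T   T   T   T   T   T   T   T   F   F
  5   T   T   T   T   T   T   T   T   T   T   T   T   T   T   T
  6   T   T   T   T   T   T   T   T   T   T   T   T   T   T   T

8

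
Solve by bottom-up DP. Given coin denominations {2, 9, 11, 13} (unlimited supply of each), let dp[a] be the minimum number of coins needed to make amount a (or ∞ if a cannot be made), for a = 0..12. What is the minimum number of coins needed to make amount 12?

6

 a  0  1  2  3  4  5  6  7  8  9 10 11 12
dp  0  -  1  -  2  -  3  -  4  1  5  1  6
(- denotes ∞ / unreachable)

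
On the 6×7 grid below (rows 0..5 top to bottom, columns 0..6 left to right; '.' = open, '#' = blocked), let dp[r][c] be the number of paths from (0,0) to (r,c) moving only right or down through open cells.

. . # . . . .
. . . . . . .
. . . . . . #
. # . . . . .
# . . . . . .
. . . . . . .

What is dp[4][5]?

70

r\c   0   1   2   3   4   5   6
  0   1   1   0   0   0   0   0
  1   1   2   2   2   2   2   2
  2   1   3   5   7   9  11   0
  3   1   0   5  12  21  32  32
  4   0   0   5  17  38  70 102
  5   0   0   5  22  60 130 232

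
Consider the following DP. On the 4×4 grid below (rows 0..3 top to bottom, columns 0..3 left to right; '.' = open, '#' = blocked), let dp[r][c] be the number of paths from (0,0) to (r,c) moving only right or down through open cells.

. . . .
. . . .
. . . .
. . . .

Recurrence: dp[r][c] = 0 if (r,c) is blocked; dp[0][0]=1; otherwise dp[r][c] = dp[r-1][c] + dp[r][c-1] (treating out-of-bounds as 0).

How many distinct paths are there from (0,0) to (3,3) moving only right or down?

r\c   0   1   2   3
  0   1   1   1   1
  1   1   2   3   4
  2   1   3   6  10
  3   1   4  10  20

20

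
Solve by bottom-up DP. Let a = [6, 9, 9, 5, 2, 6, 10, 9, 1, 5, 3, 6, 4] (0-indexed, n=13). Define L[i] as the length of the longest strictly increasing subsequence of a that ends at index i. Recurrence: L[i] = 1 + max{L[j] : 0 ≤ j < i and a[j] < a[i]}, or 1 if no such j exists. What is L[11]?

3

   i    0    1    2    3    4    5    6    7    8    9   10   11   12
a[i]    6    9    9    5    2    6   10    9    1    5    3    6    4
L[i]    1    2    2    1    1    2    3    3    1    2    2    3    3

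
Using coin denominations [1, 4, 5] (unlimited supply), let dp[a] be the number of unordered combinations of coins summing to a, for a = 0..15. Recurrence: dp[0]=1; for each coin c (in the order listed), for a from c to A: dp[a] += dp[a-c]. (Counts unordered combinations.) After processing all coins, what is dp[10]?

6

after  coin     0     1     2     3     4     5     6     7     8     9    10    11    12    13    14    15
          1     1     1     1     1     1     1     1     1     1     1     1     1     1     1     1     1
          4     1     1     1     1     2     2     2     2     3     3     3     3     4     4     4     4
          5     1     1     1     1     2     3     3     3     4     5     6     6     7     8     9    10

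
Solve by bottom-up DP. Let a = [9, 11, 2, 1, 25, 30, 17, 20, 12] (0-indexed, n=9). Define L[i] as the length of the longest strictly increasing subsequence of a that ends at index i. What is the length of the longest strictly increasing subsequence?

4

   i    0    1    2    3    4    5    6    7    8
a[i]    9   11    2    1   25   30   17   20   12
L[i]    1    2    1    1    3    4    3    4    3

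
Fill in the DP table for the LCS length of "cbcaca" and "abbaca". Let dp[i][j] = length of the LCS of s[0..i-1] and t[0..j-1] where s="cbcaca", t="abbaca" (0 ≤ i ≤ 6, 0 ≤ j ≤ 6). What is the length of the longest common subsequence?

4

   ''  a  b  b  a  c  a
''  0  0  0  0  0  0  0
 c  0  0  0  0  0  1  1
 b  0  0  1  1  1  1  1
 c  0  0  1  1  1  2  2
 a  0  1  1  1  2  2  3
 c  0  1  1  1  2  3  3
 a  0  1  1  1  2  3  4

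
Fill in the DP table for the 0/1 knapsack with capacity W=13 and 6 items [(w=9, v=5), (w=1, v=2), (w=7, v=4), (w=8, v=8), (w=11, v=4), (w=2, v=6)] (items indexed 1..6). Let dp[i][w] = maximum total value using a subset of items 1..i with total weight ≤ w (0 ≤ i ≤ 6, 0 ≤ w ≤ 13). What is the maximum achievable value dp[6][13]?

16

i\w   0   1   2   3   4   5   6   7   8   9  10  11  12  13
  0   0   0   0   0   0   0   0   0   0   0   0   0   0   0
  1   0   0   0   0   0   0   0   0   0   5   5   5   5   5
  2   0   2   2   2   2   2   2   2   2   5   7   7   7   7
  3   0   2   2   2   2   2   2   4   6   6   7   7   7   7
  4   0   2   2   2   2   2   2   4   8  10  10  10  10  10
  5   0   2   2   2   2   2   2   4   8  10  10  10  10  10
  6   0   2   6   8   8   8   8   8   8  10  14  16  16  16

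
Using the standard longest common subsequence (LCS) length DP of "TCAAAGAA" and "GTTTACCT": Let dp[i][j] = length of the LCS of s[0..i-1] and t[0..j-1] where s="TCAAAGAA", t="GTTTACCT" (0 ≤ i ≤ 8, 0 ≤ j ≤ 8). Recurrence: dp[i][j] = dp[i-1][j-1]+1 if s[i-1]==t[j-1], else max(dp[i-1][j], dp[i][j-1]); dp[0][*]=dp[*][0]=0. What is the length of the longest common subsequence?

2

   ''  G  T  T  T  A  C  C  T
''  0  0  0  0  0  0  0  0  0
 T  0  0  1  1  1  1  1  1  1
 C  0  0  1  1  1  1  2  2  2
 A  0  0  1  1  1  2  2  2  2
 A  0  0  1  1  1  2  2  2  2
 A  0  0  1  1  1  2  2  2  2
 G  0  1  1  1  1  2  2  2  2
 A  0  1  1  1  1  2  2  2  2
 A  0  1  1  1  1  2  2  2  2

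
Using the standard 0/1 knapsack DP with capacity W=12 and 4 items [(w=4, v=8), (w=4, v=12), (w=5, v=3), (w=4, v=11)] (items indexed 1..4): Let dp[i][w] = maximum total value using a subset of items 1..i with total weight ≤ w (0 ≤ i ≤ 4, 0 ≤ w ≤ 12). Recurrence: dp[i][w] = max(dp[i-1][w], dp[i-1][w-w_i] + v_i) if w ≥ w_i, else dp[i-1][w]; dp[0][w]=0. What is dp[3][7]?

12

i\w   0   1   2   3   4   5   6   7   8   9  10  11  12
  0   0   0   0   0   0   0   0   0   0   0   0   0   0
  1   0   0   0   0   8   8   8   8   8   8   8   8   8
  2   0   0   0   0  12  12  12  12  20  20  20  20  20
  3   0   0   0   0  12  12  12  12  20  20  20  20  20
  4   0   0   0   0  12  12  12  12  23  23  23  23  31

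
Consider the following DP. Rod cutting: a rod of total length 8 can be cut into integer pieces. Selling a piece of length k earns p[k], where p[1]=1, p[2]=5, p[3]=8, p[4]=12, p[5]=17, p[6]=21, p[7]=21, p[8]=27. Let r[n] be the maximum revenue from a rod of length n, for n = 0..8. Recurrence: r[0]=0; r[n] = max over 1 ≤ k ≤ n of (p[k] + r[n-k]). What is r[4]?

12

   n    0    1    2    3    4    5    6    7    8
r[n]    0    1    5    8   12   17   21   22   27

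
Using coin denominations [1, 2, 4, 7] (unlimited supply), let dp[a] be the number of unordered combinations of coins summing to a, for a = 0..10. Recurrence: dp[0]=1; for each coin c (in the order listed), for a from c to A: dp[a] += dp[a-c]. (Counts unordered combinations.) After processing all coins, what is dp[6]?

after  coin     0     1     2     3     4     5     6     7     8     9    10
          1     1     1     1     1     1     1     1     1     1     1     1
          2     1     1     2     2     3     3     4     4     5     5     6
          4     1     1     2     2     4     4     6     6     9     9    12
          7     1     1     2     2     4     4     6     7    10    11    14

6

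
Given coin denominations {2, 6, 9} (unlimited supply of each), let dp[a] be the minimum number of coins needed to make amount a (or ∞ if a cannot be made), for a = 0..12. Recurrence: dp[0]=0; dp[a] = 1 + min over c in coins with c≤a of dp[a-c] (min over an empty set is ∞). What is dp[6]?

1

 a  0  1  2  3  4  5  6  7  8  9 10 11 12
dp  0  -  1  -  2  -  1  -  2  1  3  2  2
(- denotes ∞ / unreachable)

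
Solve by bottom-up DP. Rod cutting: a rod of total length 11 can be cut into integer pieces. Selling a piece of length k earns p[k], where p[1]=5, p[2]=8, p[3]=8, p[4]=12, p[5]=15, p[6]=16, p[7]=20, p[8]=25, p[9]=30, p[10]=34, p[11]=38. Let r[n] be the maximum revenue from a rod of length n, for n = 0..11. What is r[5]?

   n    0    1    2    3    4    5    6    7    8    9   10   11
r[n]    0    5   10   15   20   25   30   35   40   45   50   55

25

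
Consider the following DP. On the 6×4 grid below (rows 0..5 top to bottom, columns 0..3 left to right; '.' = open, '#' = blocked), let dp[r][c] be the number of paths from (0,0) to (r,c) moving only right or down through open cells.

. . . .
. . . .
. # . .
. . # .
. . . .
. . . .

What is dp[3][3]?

7

r\c   0   1   2   3
  0   1   1   1   1
  1   1   2   3   4
  2   1   0   3   7
  3   1   1   0   7
  4   1   2   2   9
  5   1   3   5  14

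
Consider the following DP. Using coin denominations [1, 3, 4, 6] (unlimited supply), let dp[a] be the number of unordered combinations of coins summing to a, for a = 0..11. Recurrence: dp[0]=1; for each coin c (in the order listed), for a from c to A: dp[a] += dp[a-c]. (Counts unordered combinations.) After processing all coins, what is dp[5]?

after  coin     0     1     2     3     4     5     6     7     8     9    10    11
          1     1     1     1     1     1     1     1     1     1     1     1     1
          3     1     1     1     2     2     2     3     3     3     4     4     4
          4     1     1     1     2     3     3     4     5     6     7     8     9
          6     1     1     1     2     3     3     5     6     7     9    11    12

3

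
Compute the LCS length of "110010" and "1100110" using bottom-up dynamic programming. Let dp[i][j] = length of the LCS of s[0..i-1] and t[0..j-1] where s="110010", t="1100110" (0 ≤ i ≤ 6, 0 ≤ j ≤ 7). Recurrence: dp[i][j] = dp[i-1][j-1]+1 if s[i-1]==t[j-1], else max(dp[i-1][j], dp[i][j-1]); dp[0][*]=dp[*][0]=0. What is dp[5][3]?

   ''  1  1  0  0  1  1  0
''  0  0  0  0  0  0  0  0
 1  0  1  1  1  1  1  1  1
 1  0  1  2  2  2  2  2  2
 0  0  1  2  3  3  3  3  3
 0  0  1  2  3  4  4  4  4
 1  0  1  2  3  4  5  5  5
 0  0  1  2  3  4  5  5  6

3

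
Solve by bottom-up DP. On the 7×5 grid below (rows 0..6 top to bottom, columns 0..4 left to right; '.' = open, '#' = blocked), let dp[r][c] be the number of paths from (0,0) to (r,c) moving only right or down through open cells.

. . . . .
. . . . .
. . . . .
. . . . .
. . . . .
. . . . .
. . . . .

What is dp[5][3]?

56

r\c   0   1   2   3   4
  0   1   1   1   1   1
  1   1   2   3   4   5
  2   1   3   6  10  15
  3   1   4  10  20  35
  4   1   5  15  35  70
  5   1   6  21  56 126
  6   1   7  28  84 210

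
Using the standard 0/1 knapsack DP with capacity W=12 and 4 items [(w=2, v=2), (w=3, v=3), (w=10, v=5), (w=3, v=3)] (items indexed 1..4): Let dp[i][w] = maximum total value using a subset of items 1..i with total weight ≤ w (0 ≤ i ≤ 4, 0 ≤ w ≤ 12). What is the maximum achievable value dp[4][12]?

i\w   0   1   2   3   4   5   6   7   8   9  10  11  12
  0   0   0   0   0   0   0   0   0   0   0   0   0   0
  1   0   0   2   2   2   2   2   2   2   2   2   2   2
  2   0   0   2   3   3   5   5   5   5   5   5   5   5
  3   0   0   2   3   3   5   5   5   5   5   5   5   7
  4   0   0   2   3   3   5   6   6   8   8   8   8   8

8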